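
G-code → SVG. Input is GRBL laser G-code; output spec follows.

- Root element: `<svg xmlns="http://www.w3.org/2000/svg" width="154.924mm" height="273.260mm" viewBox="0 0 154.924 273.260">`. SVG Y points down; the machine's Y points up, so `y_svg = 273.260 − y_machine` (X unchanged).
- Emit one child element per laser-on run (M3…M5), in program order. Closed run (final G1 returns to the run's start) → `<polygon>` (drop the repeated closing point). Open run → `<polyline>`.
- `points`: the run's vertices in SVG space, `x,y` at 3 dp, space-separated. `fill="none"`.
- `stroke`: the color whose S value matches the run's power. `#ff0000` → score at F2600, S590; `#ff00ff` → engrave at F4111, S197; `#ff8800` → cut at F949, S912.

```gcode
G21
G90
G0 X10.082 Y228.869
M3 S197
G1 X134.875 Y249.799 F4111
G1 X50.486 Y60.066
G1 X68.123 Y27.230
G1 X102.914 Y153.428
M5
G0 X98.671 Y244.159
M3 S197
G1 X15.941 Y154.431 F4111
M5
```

Machine Y-up, SVG Y-down with viewBox height 273.260, so y_svg = 273.260 − y_machine; X carries over. Every run uses S197, so all elements get stroke `#ff00ff` (engrave).

Run 1: The run is open, so emit a `<polyline>` with points (Y-flipped): 10.082,44.391 134.875,23.461 50.486,213.194 68.123,246.030 102.914,119.832.

Run 2: The run is open, so emit a `<polyline>` with points (Y-flipped): 98.671,29.101 15.941,118.829.

<svg xmlns="http://www.w3.org/2000/svg" width="154.924mm" height="273.260mm" viewBox="0 0 154.924 273.260">
  <polyline points="10.082,44.391 134.875,23.461 50.486,213.194 68.123,246.030 102.914,119.832" fill="none" stroke="#ff00ff"/>
  <polyline points="98.671,29.101 15.941,118.829" fill="none" stroke="#ff00ff"/>
</svg>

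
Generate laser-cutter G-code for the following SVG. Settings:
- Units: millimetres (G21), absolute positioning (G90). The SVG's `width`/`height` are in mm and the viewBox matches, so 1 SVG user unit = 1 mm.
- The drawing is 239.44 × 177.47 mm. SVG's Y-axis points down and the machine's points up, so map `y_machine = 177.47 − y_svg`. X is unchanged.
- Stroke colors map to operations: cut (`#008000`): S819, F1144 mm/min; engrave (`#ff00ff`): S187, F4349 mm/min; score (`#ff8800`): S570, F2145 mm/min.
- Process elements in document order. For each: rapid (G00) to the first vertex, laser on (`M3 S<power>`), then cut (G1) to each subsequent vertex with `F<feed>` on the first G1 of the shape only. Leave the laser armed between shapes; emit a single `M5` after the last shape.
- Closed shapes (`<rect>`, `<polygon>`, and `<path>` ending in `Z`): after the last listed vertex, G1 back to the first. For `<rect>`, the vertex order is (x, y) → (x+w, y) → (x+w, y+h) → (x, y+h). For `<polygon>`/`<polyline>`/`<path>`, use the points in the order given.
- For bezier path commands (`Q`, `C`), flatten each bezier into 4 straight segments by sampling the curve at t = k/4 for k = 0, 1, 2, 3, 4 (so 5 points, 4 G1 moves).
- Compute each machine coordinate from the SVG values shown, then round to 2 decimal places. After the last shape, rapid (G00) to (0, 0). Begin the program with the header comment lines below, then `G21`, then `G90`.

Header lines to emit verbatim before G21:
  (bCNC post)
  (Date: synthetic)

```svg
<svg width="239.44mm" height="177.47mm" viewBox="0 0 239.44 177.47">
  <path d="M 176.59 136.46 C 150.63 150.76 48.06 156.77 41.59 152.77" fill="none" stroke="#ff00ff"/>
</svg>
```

Since the viewBox matches the mm dimensions, user units are millimetres directly. The only transform is the Y-flip y_m = 177.47 − y_svg.

Shape 1 is a cubic bezier drawn with `<path>`. Its stroke #ff00ff means engrave at S187, F4349. After flipping Y the toolpath is (176.59,41.01) → (145.45,31.87) → (101.78,25.99) → (61.76,23.55) → (41.59,24.70).

(bCNC post)
(Date: synthetic)
G21
G90
G00 X176.59 Y41.01
M3 S187
G1 X145.45 Y31.87 F4349
G1 X101.78 Y25.99
G1 X61.76 Y23.55
G1 X41.59 Y24.70
M5
G00 X0.00 Y0.00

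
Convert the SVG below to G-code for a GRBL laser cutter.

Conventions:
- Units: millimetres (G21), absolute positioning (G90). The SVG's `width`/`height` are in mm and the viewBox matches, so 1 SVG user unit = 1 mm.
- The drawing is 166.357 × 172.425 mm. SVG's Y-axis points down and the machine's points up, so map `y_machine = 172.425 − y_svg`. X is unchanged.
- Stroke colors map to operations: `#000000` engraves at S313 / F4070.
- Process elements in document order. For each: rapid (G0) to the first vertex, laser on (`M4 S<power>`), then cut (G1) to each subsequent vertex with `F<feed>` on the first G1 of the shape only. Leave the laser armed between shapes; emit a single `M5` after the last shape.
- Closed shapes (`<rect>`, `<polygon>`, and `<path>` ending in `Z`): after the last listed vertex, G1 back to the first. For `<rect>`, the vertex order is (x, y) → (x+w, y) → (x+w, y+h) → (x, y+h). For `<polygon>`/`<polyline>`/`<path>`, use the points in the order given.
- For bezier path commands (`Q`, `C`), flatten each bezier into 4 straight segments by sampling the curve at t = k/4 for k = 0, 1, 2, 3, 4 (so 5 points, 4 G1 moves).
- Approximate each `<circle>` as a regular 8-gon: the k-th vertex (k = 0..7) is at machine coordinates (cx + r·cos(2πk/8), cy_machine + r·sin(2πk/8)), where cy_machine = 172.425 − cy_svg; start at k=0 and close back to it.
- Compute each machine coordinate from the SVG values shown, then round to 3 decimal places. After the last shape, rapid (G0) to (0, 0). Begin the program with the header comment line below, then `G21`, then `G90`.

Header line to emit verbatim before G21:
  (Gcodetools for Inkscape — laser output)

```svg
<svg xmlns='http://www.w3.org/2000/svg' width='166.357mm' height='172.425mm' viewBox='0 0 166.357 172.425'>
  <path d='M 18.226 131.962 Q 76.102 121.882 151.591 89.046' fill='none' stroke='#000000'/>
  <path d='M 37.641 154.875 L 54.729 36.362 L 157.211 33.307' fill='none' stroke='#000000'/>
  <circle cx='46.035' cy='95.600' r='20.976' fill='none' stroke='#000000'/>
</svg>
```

Since the viewBox matches the mm dimensions, user units are millimetres directly. The only transform is the Y-flip y_m = 172.425 − y_svg.

Shape 1 is a quadratic bezier drawn with `<path>`. Its stroke #000000 means engrave at S313, F4070. After flipping Y the toolpath is (18.226,40.463) → (48.265,46.925) → (80.505,56.232) → (114.947,68.383) → (151.591,83.379).

Shape 2 is a open polyline drawn with `<path>`. Its stroke #000000 means engrave at S313, F4070. After flipping Y the toolpath is (37.641,17.550) → (54.729,136.063) → (157.211,139.118).

Shape 3 is a circle drawn with `<circle>`. Its stroke #000000 means engrave at S313, F4070. After flipping Y the toolpath is (67.011,76.825) → (60.867,91.657) → (46.035,97.801) → (31.203,91.657) → (25.059,76.825) → (31.203,61.993) → (46.035,55.849) → (60.867,61.993) → (67.011,76.825), returning to the start.

(Gcodetools for Inkscape — laser output)
G21
G90
G0 X18.226 Y40.463
M4 S313
G1 X48.265 Y46.925 F4070
G1 X80.505 Y56.232
G1 X114.947 Y68.383
G1 X151.591 Y83.379
G0 X37.641 Y17.550
M4 S313
G1 X54.729 Y136.063 F4070
G1 X157.211 Y139.118
G0 X67.011 Y76.825
M4 S313
G1 X60.867 Y91.657 F4070
G1 X46.035 Y97.801
G1 X31.203 Y91.657
G1 X25.059 Y76.825
G1 X31.203 Y61.993
G1 X46.035 Y55.849
G1 X60.867 Y61.993
G1 X67.011 Y76.825
M5
G0 X0.000 Y0.000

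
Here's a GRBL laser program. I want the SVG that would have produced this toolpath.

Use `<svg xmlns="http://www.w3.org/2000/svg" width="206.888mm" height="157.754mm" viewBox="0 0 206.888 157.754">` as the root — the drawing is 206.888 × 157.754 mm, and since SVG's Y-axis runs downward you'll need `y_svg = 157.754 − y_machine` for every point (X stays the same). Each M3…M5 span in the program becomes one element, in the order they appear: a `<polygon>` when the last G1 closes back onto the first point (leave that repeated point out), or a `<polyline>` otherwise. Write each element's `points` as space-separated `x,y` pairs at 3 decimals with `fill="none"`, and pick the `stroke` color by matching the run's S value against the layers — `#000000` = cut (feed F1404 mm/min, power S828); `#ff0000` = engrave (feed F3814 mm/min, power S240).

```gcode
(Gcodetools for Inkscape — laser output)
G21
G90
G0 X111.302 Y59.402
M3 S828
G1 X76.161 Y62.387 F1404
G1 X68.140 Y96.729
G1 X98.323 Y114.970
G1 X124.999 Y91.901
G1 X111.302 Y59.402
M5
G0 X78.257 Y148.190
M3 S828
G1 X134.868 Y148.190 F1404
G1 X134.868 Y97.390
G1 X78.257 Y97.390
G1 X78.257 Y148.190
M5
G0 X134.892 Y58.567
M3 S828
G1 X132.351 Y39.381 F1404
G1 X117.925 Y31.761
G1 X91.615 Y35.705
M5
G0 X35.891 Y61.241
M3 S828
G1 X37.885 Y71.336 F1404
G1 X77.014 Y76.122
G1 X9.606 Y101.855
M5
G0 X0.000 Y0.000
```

Each laser-on run becomes one SVG element. Flip Y back into SVG space with y_svg = 157.754 − y_machine. Every run uses S828, so all elements get stroke `#000000` (cut).

Run 1: The run returns to its start, so emit a `<polygon>` with points (Y-flipped): 111.302,98.352 76.161,95.367 68.140,61.025 98.323,42.784 124.999,65.853.

Run 2: The run returns to its start, so emit a `<polygon>` with points (Y-flipped): 78.257,9.564 134.868,9.564 134.868,60.364 78.257,60.364.

Run 3: The run is open, so emit a `<polyline>` with points (Y-flipped): 134.892,99.187 132.351,118.373 117.925,125.993 91.615,122.049.

Run 4: The run is open, so emit a `<polyline>` with points (Y-flipped): 35.891,96.513 37.885,86.418 77.014,81.632 9.606,55.899.

<svg xmlns="http://www.w3.org/2000/svg" width="206.888mm" height="157.754mm" viewBox="0 0 206.888 157.754">
  <polygon points="111.302,98.352 76.161,95.367 68.140,61.025 98.323,42.784 124.999,65.853" fill="none" stroke="#000000"/>
  <polygon points="78.257,9.564 134.868,9.564 134.868,60.364 78.257,60.364" fill="none" stroke="#000000"/>
  <polyline points="134.892,99.187 132.351,118.373 117.925,125.993 91.615,122.049" fill="none" stroke="#000000"/>
  <polyline points="35.891,96.513 37.885,86.418 77.014,81.632 9.606,55.899" fill="none" stroke="#000000"/>
</svg>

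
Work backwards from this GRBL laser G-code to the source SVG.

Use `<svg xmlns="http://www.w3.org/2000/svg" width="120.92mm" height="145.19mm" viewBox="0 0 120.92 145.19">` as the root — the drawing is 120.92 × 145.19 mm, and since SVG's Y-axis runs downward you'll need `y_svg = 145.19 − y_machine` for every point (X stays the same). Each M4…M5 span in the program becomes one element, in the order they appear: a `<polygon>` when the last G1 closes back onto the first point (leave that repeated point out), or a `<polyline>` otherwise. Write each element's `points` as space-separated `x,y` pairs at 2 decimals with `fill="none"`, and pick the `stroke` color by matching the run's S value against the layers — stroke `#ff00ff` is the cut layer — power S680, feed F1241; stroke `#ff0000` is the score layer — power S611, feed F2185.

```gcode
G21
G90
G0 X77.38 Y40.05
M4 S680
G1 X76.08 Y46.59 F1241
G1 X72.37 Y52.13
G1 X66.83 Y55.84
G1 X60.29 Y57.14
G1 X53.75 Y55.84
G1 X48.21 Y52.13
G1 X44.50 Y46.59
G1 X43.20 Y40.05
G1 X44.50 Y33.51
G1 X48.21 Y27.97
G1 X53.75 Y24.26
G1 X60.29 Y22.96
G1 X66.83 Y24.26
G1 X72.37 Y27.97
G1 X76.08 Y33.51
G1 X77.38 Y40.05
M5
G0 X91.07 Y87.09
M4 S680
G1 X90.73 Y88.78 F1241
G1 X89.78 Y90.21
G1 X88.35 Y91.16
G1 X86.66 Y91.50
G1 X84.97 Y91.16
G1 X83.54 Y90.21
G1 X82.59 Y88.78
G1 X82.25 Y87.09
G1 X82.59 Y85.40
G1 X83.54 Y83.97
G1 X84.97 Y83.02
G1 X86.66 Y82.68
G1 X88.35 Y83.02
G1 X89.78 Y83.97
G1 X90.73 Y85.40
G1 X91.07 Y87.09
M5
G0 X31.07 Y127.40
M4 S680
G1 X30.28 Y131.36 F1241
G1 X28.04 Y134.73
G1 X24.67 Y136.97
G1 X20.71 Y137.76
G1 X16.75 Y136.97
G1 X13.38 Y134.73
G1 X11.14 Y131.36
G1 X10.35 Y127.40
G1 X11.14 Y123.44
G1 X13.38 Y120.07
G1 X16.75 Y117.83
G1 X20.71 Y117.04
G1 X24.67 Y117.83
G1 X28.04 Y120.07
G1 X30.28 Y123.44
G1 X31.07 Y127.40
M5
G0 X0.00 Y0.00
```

Each laser-on run becomes one SVG element. Flip Y back into SVG space with y_svg = 145.19 − y_machine. Every run uses S680, so all elements get stroke `#ff00ff` (cut).

Run 1: The run returns to its start, so emit a `<polygon>` with points (Y-flipped): 77.38,105.14 76.08,98.60 72.37,93.06 66.83,89.35 60.29,88.05 53.75,89.35 48.21,93.06 44.50,98.60 43.20,105.14 44.50,111.68 48.21,117.22 53.75,120.93 60.29,122.23 66.83,120.93 72.37,117.22 76.08,111.68.

Run 2: The run returns to its start, so emit a `<polygon>` with points (Y-flipped): 91.07,58.10 90.73,56.41 89.78,54.98 88.35,54.03 86.66,53.69 84.97,54.03 83.54,54.98 82.59,56.41 82.25,58.10 82.59,59.79 83.54,61.22 84.97,62.17 86.66,62.51 88.35,62.17 89.78,61.22 90.73,59.79.

Run 3: The run returns to its start, so emit a `<polygon>` with points (Y-flipped): 31.07,17.79 30.28,13.83 28.04,10.46 24.67,8.22 20.71,7.43 16.75,8.22 13.38,10.46 11.14,13.83 10.35,17.79 11.14,21.75 13.38,25.12 16.75,27.36 20.71,28.15 24.67,27.36 28.04,25.12 30.28,21.75.

<svg xmlns="http://www.w3.org/2000/svg" width="120.92mm" height="145.19mm" viewBox="0 0 120.92 145.19">
  <polygon points="77.38,105.14 76.08,98.60 72.37,93.06 66.83,89.35 60.29,88.05 53.75,89.35 48.21,93.06 44.50,98.60 43.20,105.14 44.50,111.68 48.21,117.22 53.75,120.93 60.29,122.23 66.83,120.93 72.37,117.22 76.08,111.68" fill="none" stroke="#ff00ff"/>
  <polygon points="91.07,58.10 90.73,56.41 89.78,54.98 88.35,54.03 86.66,53.69 84.97,54.03 83.54,54.98 82.59,56.41 82.25,58.10 82.59,59.79 83.54,61.22 84.97,62.17 86.66,62.51 88.35,62.17 89.78,61.22 90.73,59.79" fill="none" stroke="#ff00ff"/>
  <polygon points="31.07,17.79 30.28,13.83 28.04,10.46 24.67,8.22 20.71,7.43 16.75,8.22 13.38,10.46 11.14,13.83 10.35,17.79 11.14,21.75 13.38,25.12 16.75,27.36 20.71,28.15 24.67,27.36 28.04,25.12 30.28,21.75" fill="none" stroke="#ff00ff"/>
</svg>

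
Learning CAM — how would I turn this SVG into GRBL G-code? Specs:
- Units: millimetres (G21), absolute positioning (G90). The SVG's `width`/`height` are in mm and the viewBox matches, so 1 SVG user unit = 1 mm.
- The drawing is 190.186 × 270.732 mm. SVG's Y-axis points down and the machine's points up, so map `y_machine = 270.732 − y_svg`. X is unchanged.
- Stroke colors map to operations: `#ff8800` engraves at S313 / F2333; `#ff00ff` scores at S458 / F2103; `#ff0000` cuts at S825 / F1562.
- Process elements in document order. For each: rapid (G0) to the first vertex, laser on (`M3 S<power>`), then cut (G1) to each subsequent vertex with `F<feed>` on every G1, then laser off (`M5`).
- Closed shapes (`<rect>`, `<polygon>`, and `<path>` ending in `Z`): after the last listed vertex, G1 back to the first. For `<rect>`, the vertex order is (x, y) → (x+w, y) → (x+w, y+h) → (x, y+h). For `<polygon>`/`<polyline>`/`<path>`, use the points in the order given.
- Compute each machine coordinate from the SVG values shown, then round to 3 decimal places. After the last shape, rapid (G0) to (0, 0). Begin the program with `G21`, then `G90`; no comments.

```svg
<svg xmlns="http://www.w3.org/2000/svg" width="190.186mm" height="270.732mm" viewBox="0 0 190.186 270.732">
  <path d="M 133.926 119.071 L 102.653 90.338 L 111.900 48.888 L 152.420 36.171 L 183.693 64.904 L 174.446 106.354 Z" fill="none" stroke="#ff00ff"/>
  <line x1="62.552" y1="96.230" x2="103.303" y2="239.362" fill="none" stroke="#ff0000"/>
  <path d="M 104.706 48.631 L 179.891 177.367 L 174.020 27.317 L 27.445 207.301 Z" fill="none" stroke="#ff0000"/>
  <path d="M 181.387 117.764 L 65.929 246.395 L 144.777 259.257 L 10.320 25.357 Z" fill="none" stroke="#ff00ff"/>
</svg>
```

1 u = 1 mm; y_m = 270.732 − y.

[1] `<path>` regular polygon, #ff00ff→score S458 F2103: (133.926,151.661) → (102.653,180.394) → (111.900,221.844) → (152.420,234.561) → (183.693,205.828) → (174.446,164.378) → (133.926,151.661) (closed)

[2] `<line>` line segment, #ff0000→cut S825 F1562: (62.552,174.502) → (103.303,31.370)

[3] `<path>` closed polygon, #ff0000→cut S825 F1562: (104.706,222.101) → (179.891,93.365) → (174.020,243.415) → (27.445,63.431) → (104.706,222.101) (closed)

[4] `<path>` closed polygon, #ff00ff→score S458 F2103: (181.387,152.968) → (65.929,24.337) → (144.777,11.475) → (10.320,245.375) → (181.387,152.968) (closed)

G21
G90
G0 X133.926 Y151.661
M3 S458
G1 X102.653 Y180.394 F2103
G1 X111.900 Y221.844 F2103
G1 X152.420 Y234.561 F2103
G1 X183.693 Y205.828 F2103
G1 X174.446 Y164.378 F2103
G1 X133.926 Y151.661 F2103
M5
G0 X62.552 Y174.502
M3 S825
G1 X103.303 Y31.370 F1562
M5
G0 X104.706 Y222.101
M3 S825
G1 X179.891 Y93.365 F1562
G1 X174.020 Y243.415 F1562
G1 X27.445 Y63.431 F1562
G1 X104.706 Y222.101 F1562
M5
G0 X181.387 Y152.968
M3 S458
G1 X65.929 Y24.337 F2103
G1 X144.777 Y11.475 F2103
G1 X10.320 Y245.375 F2103
G1 X181.387 Y152.968 F2103
M5
G0 X0.000 Y0.000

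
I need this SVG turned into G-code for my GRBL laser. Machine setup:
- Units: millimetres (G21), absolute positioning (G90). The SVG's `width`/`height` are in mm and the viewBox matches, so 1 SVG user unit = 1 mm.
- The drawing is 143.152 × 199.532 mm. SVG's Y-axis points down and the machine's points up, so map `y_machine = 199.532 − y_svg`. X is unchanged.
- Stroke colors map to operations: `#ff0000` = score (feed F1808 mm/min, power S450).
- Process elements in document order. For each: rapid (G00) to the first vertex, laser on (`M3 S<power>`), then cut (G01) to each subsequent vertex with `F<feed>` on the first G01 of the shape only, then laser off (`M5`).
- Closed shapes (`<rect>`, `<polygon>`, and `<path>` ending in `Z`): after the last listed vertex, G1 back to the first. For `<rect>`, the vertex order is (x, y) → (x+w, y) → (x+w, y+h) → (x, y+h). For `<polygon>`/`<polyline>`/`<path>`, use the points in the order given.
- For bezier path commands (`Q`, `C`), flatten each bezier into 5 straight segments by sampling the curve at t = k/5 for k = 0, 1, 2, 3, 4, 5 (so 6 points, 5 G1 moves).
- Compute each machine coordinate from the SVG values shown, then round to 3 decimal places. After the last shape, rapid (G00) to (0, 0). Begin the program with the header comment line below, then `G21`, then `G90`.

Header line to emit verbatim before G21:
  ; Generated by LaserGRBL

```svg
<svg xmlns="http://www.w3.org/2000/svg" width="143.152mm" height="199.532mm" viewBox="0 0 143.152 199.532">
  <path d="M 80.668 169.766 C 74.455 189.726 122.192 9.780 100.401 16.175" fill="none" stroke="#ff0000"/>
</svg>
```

Since the viewBox matches the mm dimensions, user units are millimetres directly. The only transform is the Y-flip y_m = 199.532 − y_svg.

Shape 1 is a cubic bezier drawn with `<path>`. Its stroke #ff0000 means score at S450, F1808. After flipping Y the toolpath is (80.668,29.766) → (82.426,38.689) → (91.206,77.049) → (101.079,126.307) → (106.120,167.923) → (100.401,183.357).

; Generated by LaserGRBL
G21
G90
G00 X80.668 Y29.766
M3 S450
G01 X82.426 Y38.689 F1808
G01 X91.206 Y77.049
G01 X101.079 Y126.307
G01 X106.120 Y167.923
G01 X100.401 Y183.357
M5
G00 X0.000 Y0.000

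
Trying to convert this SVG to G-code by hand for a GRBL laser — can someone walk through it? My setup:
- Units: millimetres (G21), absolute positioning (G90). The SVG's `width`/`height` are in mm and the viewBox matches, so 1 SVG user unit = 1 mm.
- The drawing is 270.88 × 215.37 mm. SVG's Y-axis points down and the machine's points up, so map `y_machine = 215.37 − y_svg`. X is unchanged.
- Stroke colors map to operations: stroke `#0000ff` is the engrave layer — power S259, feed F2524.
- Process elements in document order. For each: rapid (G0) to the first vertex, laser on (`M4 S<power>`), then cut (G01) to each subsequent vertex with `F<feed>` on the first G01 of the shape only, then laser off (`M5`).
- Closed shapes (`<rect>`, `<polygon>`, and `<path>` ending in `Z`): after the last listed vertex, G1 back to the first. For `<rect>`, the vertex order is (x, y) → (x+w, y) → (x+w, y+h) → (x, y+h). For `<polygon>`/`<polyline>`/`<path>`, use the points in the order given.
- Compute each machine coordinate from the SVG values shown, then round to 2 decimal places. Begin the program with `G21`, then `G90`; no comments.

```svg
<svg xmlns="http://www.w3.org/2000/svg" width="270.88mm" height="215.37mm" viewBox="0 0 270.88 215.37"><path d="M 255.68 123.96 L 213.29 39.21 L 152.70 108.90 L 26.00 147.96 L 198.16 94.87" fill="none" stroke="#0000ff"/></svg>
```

1 u = 1 mm; y_m = 215.37 − y.

[1] `<path>` open polyline, #0000ff→engrave S259 F2524: (255.68,91.41) → (213.29,176.16) → (152.70,106.47) → (26.00,67.41) → (198.16,120.50)

G21
G90
G0 X255.68 Y91.41
M4 S259
G01 X213.29 Y176.16 F2524
G01 X152.70 Y106.47
G01 X26.00 Y67.41
G01 X198.16 Y120.50
M5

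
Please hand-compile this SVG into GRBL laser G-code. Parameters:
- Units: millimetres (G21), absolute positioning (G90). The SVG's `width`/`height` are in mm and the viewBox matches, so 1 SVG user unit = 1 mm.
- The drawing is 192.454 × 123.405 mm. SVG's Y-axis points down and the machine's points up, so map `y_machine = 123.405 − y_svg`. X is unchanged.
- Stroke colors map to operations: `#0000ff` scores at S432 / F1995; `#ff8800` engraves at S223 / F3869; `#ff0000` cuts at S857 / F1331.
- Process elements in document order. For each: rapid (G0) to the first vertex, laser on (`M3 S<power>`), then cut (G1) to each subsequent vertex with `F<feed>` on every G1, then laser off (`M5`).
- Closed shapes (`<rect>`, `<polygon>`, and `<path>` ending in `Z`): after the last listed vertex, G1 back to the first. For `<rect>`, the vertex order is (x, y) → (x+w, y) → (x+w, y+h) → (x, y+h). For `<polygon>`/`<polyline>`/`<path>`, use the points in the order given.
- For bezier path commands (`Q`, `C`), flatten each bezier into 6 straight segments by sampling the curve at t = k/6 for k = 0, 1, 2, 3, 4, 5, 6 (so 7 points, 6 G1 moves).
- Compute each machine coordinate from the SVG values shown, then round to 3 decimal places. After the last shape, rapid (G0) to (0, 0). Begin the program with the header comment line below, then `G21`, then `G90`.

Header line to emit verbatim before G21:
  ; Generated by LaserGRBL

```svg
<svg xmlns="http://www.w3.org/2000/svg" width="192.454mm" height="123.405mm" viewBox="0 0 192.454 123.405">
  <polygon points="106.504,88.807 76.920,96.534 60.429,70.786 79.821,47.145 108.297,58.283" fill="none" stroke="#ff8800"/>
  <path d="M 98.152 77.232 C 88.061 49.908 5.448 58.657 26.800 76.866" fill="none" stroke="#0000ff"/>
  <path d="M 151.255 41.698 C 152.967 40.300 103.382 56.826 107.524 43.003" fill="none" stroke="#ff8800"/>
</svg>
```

; Generated by LaserGRBL
G21
G90
G0 X106.504 Y34.598
M3 S223
G1 X76.920 Y26.871 F3869
G1 X60.429 Y52.619 F3869
G1 X79.821 Y76.260 F3869
G1 X108.297 Y65.122 F3869
G1 X106.504 Y34.598 F3869
M5
G0 X98.152 Y46.173
M3 S432
G1 X87.880 Y56.952 F1995
G1 X70.424 Y62.458 F1995
G1 X50.685 Y63.431 F1995
G1 X33.566 Y60.609 F1995
G1 X23.971 Y54.732 F1995
G1 X26.800 Y46.539 F1995
M5
G0 X151.255 Y81.707
M3 S223
G1 X148.322 Y81.136 F3869
G1 X139.758 Y78.918 F3869
G1 X128.478 Y76.395 F3869
G1 X117.401 Y74.907 F3869
G1 X109.444 Y75.796 F3869
G1 X107.524 Y80.402 F3869
M5
G0 X0.000 Y0.000

viewBox `0 0 192.454 123.405` with mm width/height → 1 unit = 1 mm. Flip: y_m = 123.405 − y_svg.

**Shape 1** — `<polygon>` regular polygon, stroke `#ff8800` → engrave (S223, F3869). Machine vertices: (106.504,34.598) → (76.920,26.871) → (60.429,52.619) → (79.821,76.260) → (108.297,65.122) → (106.504,34.598). Closed: final G1 returns to the first vertex.

**Shape 2** — `<path>` cubic bezier, stroke `#0000ff` → score (S432, F1995). Control points (SVG): P0=(98.152,77.232), P1=(88.061,49.908), P2=(5.448,58.657), P3=(26.800,76.866); sampled at t=k/6. Machine vertices: (98.152,46.173) → (87.880,56.952) → (70.424,62.458) → (50.685,63.431) → (33.566,60.609) → (23.971,54.732) → (26.800,46.539). Open path.

**Shape 3** — `<path>` cubic bezier, stroke `#ff8800` → engrave (S223, F3869). Control points (SVG): P0=(151.255,41.698), P1=(152.967,40.300), P2=(103.382,56.826), P3=(107.524,43.003); sampled at t=k/6. Machine vertices: (151.255,81.707) → (148.322,81.136) → (139.758,78.918) → (128.478,76.395) → (117.401,74.907) → (109.444,75.796) → (107.524,80.402). Open path.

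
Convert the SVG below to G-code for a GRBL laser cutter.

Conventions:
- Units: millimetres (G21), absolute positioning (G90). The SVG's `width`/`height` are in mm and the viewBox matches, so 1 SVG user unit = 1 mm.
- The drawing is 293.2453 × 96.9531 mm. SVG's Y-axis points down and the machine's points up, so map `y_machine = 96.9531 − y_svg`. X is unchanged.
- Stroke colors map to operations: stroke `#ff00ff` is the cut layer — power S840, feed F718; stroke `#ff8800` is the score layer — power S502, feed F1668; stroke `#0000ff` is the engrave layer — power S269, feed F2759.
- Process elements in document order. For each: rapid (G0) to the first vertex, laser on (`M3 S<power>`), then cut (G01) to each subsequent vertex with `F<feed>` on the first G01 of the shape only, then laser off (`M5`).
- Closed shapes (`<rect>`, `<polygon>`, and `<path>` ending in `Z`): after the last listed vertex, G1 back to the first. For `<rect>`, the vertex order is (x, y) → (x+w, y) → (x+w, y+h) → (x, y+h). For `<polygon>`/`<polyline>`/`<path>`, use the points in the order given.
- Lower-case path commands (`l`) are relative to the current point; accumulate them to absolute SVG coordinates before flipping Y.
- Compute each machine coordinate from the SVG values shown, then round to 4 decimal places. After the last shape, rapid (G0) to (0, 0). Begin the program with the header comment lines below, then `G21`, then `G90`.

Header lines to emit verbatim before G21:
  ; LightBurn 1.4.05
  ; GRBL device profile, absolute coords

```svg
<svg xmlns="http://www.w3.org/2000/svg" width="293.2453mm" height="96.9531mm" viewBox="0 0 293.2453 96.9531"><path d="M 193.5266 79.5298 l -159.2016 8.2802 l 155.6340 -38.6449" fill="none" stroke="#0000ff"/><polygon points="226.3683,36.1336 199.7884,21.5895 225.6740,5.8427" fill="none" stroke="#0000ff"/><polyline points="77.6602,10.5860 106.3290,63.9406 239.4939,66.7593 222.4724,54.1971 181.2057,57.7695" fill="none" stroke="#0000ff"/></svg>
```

Since the viewBox matches the mm dimensions, user units are millimetres directly. The only transform is the Y-flip y_m = 96.9531 − y_svg.

Shape 1 is a open polyline drawn with `<path>`. Its stroke #0000ff means engrave at S269, F2759. After flipping Y the toolpath is (193.5266,17.4233) → (34.3250,9.1431) → (189.9590,47.7880).

Shape 2 is a regular polygon drawn with `<polygon>`. Its stroke #0000ff means engrave at S269, F2759. After flipping Y the toolpath is (226.3683,60.8195) → (199.7884,75.3636) → (225.6740,91.1104) → (226.3683,60.8195), returning to the start.

Shape 3 is a open polyline drawn with `<polyline>`. Its stroke #0000ff means engrave at S269, F2759. After flipping Y the toolpath is (77.6602,86.3671) → (106.3290,33.0125) → (239.4939,30.1938) → (222.4724,42.7560) → (181.2057,39.1836).

; LightBurn 1.4.05
; GRBL device profile, absolute coords
G21
G90
G0 X193.5266 Y17.4233
M3 S269
G01 X34.3250 Y9.1431 F2759
G01 X189.9590 Y47.7880
M5
G0 X226.3683 Y60.8195
M3 S269
G01 X199.7884 Y75.3636 F2759
G01 X225.6740 Y91.1104
G01 X226.3683 Y60.8195
M5
G0 X77.6602 Y86.3671
M3 S269
G01 X106.3290 Y33.0125 F2759
G01 X239.4939 Y30.1938
G01 X222.4724 Y42.7560
G01 X181.2057 Y39.1836
M5
G0 X0.0000 Y0.0000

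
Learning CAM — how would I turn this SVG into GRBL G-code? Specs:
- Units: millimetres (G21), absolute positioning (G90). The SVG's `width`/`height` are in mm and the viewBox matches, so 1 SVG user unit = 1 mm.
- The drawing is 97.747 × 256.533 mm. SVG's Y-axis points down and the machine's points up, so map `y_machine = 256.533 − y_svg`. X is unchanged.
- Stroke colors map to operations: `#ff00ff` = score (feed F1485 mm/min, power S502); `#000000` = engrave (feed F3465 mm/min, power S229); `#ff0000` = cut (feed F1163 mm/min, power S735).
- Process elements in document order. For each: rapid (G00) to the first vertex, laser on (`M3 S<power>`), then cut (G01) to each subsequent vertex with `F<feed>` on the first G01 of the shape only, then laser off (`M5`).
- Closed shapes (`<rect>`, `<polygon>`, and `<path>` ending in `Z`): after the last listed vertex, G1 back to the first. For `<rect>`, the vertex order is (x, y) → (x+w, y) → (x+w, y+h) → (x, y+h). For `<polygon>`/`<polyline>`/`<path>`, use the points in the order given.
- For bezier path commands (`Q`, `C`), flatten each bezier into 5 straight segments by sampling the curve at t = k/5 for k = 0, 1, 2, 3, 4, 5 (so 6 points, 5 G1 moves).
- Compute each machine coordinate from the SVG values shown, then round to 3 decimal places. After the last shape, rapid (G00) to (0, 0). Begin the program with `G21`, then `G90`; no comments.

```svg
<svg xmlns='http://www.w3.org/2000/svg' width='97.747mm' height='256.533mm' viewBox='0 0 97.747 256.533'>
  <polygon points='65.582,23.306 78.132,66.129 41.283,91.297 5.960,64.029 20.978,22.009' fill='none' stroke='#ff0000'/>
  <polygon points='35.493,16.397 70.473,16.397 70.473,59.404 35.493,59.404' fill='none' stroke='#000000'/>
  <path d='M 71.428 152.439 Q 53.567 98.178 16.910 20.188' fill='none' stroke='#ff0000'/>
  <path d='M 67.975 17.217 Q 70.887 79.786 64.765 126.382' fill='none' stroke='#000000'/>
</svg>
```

G21
G90
G00 X65.582 Y233.227
M3 S735
G01 X78.132 Y190.404 F1163
G01 X41.283 Y165.236
G01 X5.960 Y192.504
G01 X20.978 Y234.524
G01 X65.582 Y233.227
M5
G00 X35.493 Y240.136
M3 S229
G01 X70.473 Y240.136 F3465
G01 X70.473 Y197.129
G01 X35.493 Y197.129
G01 X35.493 Y240.136
M5
G00 X71.428 Y104.094
M3 S735
G01 X63.532 Y126.748 F1163
G01 X54.132 Y151.299
G01 X43.228 Y177.750
G01 X30.821 Y206.098
G01 X16.910 Y236.345
M5
G00 X67.975 Y239.316
M3 S229
G01 X68.778 Y214.927 F3465
G01 X68.859 Y191.816
G01 X68.217 Y169.983
G01 X66.852 Y149.428
G01 X64.765 Y130.151
M5
G00 X0.000 Y0.000

1 u = 1 mm; y_m = 256.533 − y.

[1] `<polygon>` regular polygon, #ff0000→cut S735 F1163: (65.582,233.227) → (78.132,190.404) → (41.283,165.236) → (5.960,192.504) → (20.978,234.524) → (65.582,233.227) (closed)

[2] `<polygon>` rectangle, #000000→engrave S229 F3465: (35.493,240.136) → (70.473,240.136) → (70.473,197.129) → (35.493,197.129) → (35.493,240.136) (closed)

[3] `<path>` quadratic bezier, #ff0000→cut S735 F1163: (71.428,104.094) → (63.532,126.748) → (54.132,151.299) → (43.228,177.750) → (30.821,206.098) → (16.910,236.345)

[4] `<path>` quadratic bezier, #000000→engrave S229 F3465: (67.975,239.316) → (68.778,214.927) → (68.859,191.816) → (68.217,169.983) → (66.852,149.428) → (64.765,130.151)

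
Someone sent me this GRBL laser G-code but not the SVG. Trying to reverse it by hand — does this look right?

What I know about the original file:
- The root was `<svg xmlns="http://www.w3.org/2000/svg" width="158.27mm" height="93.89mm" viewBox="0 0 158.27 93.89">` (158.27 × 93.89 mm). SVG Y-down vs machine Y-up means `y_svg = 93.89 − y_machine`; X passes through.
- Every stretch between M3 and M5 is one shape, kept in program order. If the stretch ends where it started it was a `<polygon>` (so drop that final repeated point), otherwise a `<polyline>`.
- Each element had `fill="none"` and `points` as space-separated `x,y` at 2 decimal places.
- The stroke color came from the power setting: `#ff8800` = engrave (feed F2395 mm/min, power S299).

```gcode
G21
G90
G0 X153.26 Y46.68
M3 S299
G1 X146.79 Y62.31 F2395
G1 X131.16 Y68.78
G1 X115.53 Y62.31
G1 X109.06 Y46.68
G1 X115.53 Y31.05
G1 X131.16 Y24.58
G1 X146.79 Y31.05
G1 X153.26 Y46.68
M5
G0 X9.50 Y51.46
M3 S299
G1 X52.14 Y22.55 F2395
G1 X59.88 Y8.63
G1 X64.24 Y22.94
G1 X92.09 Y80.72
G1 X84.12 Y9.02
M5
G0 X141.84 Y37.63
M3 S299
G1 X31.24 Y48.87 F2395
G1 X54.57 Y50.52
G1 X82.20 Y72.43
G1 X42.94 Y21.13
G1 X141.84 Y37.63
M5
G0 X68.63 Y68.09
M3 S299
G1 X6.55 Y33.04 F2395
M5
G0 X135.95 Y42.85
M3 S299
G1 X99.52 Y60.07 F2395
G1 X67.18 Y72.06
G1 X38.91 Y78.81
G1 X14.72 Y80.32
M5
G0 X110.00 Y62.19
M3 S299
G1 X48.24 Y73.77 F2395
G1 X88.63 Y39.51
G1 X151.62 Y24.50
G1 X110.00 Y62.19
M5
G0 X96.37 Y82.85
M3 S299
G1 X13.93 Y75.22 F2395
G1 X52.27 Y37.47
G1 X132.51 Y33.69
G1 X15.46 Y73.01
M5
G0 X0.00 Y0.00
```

<svg xmlns="http://www.w3.org/2000/svg" width="158.27mm" height="93.89mm" viewBox="0 0 158.27 93.89">
  <polygon points="153.26,47.21 146.79,31.58 131.16,25.11 115.53,31.58 109.06,47.21 115.53,62.84 131.16,69.31 146.79,62.84" fill="none" stroke="#ff8800"/>
  <polyline points="9.50,42.43 52.14,71.34 59.88,85.26 64.24,70.95 92.09,13.17 84.12,84.87" fill="none" stroke="#ff8800"/>
  <polygon points="141.84,56.26 31.24,45.02 54.57,43.37 82.20,21.46 42.94,72.76" fill="none" stroke="#ff8800"/>
  <polyline points="68.63,25.80 6.55,60.85" fill="none" stroke="#ff8800"/>
  <polyline points="135.95,51.04 99.52,33.82 67.18,21.83 38.91,15.08 14.72,13.57" fill="none" stroke="#ff8800"/>
  <polygon points="110.00,31.70 48.24,20.12 88.63,54.38 151.62,69.39" fill="none" stroke="#ff8800"/>
  <polyline points="96.37,11.04 13.93,18.67 52.27,56.42 132.51,60.20 15.46,20.88" fill="none" stroke="#ff8800"/>
</svg>

Each laser-on run becomes one SVG element. Flip Y back into SVG space with y_svg = 93.89 − y_machine. Every run uses S299, so all elements get stroke `#ff8800` (engrave).

Run 1: The run returns to its start, so emit a `<polygon>` with points (Y-flipped): 153.26,47.21 146.79,31.58 131.16,25.11 115.53,31.58 109.06,47.21 115.53,62.84 131.16,69.31 146.79,62.84.

Run 2: The run is open, so emit a `<polyline>` with points (Y-flipped): 9.50,42.43 52.14,71.34 59.88,85.26 64.24,70.95 92.09,13.17 84.12,84.87.

Run 3: The run returns to its start, so emit a `<polygon>` with points (Y-flipped): 141.84,56.26 31.24,45.02 54.57,43.37 82.20,21.46 42.94,72.76.

Run 4: The run is open, so emit a `<polyline>` with points (Y-flipped): 68.63,25.80 6.55,60.85.

Run 5: The run is open, so emit a `<polyline>` with points (Y-flipped): 135.95,51.04 99.52,33.82 67.18,21.83 38.91,15.08 14.72,13.57.

Run 6: The run returns to its start, so emit a `<polygon>` with points (Y-flipped): 110.00,31.70 48.24,20.12 88.63,54.38 151.62,69.39.

Run 7: The run is open, so emit a `<polyline>` with points (Y-flipped): 96.37,11.04 13.93,18.67 52.27,56.42 132.51,60.20 15.46,20.88.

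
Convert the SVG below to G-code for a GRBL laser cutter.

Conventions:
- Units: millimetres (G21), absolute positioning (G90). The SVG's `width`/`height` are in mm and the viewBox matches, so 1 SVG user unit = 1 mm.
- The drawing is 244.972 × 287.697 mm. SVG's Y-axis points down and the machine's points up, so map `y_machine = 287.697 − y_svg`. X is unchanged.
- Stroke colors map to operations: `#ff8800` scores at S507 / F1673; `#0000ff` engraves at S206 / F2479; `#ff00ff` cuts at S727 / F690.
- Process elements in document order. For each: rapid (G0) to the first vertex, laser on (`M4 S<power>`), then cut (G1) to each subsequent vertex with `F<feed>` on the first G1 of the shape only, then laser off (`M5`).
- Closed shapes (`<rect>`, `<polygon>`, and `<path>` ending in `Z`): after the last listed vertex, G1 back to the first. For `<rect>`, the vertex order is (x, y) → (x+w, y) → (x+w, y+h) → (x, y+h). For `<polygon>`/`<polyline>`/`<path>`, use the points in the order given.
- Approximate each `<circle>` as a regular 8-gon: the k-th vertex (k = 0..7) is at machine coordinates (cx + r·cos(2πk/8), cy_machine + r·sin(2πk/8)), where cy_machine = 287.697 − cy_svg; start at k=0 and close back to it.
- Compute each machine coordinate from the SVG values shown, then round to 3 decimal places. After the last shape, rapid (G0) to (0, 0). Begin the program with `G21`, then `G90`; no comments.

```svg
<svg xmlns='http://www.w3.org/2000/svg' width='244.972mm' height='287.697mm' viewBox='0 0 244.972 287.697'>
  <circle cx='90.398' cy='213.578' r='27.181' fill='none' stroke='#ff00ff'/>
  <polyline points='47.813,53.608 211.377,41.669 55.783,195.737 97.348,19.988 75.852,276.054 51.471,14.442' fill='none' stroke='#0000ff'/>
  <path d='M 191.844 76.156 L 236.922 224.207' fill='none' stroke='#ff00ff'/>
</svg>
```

viewBox `0 0 244.972 287.697` with mm width/height → 1 unit = 1 mm. Flip: y_m = 287.697 − y_svg.

**Shape 1** — `<circle>` circle, stroke `#ff00ff` → cut (S727, F690). Machine vertices: (117.579,74.119) → (109.618,93.339) → (90.398,101.300) → (71.178,93.339) → (63.217,74.119) → (71.178,54.899) → (90.398,46.938) → (109.618,54.899) → (117.579,74.119). Closed: final G1 returns to the first vertex.

**Shape 2** — `<polyline>` open polyline, stroke `#0000ff` → engrave (S206, F2479). Machine vertices: (47.813,234.089) → (211.377,246.028) → (55.783,91.960) → (97.348,267.709) → (75.852,11.643) → (51.471,273.255). Open path.

**Shape 3** — `<path>` line segment, stroke `#ff00ff` → cut (S727, F690). Machine vertices: (191.844,211.541) → (236.922,63.490). Open path.

G21
G90
G0 X117.579 Y74.119
M4 S727
G1 X109.618 Y93.339 F690
G1 X90.398 Y101.300
G1 X71.178 Y93.339
G1 X63.217 Y74.119
G1 X71.178 Y54.899
G1 X90.398 Y46.938
G1 X109.618 Y54.899
G1 X117.579 Y74.119
M5
G0 X47.813 Y234.089
M4 S206
G1 X211.377 Y246.028 F2479
G1 X55.783 Y91.960
G1 X97.348 Y267.709
G1 X75.852 Y11.643
G1 X51.471 Y273.255
M5
G0 X191.844 Y211.541
M4 S727
G1 X236.922 Y63.490 F690
M5
G0 X0.000 Y0.000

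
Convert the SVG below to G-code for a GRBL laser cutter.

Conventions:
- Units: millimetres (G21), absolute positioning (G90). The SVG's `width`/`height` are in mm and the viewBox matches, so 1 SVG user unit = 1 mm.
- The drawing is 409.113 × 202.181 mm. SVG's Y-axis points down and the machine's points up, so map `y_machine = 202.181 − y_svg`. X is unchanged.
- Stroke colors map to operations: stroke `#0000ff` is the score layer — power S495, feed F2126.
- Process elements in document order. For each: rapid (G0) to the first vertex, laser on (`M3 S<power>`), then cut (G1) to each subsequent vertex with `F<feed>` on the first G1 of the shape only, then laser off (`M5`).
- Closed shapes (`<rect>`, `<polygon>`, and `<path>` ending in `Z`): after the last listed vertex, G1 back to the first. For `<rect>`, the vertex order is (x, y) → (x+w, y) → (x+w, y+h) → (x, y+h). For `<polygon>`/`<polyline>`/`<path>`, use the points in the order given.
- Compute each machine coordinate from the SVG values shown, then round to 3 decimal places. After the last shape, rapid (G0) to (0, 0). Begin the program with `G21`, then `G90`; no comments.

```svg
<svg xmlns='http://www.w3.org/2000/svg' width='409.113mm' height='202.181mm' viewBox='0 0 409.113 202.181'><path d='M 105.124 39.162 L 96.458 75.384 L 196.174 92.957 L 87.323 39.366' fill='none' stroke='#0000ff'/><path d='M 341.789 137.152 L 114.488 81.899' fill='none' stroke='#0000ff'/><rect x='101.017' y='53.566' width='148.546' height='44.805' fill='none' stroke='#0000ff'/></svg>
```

Since the viewBox matches the mm dimensions, user units are millimetres directly. The only transform is the Y-flip y_m = 202.181 − y_svg.

Shape 1 is a open polyline drawn with `<path>`. Its stroke #0000ff means score at S495, F2126. After flipping Y the toolpath is (105.124,163.019) → (96.458,126.797) → (196.174,109.224) → (87.323,162.815).

Shape 2 is a line segment drawn with `<path>`. Its stroke #0000ff means score at S495, F2126. After flipping Y the toolpath is (341.789,65.029) → (114.488,120.282).

Shape 3 is a rectangle drawn with `<rect>`. Its stroke #0000ff means score at S495, F2126. After flipping Y the toolpath is (101.017,148.615) → (249.563,148.615) → (249.563,103.810) → (101.017,103.810) → (101.017,148.615), returning to the start.

G21
G90
G0 X105.124 Y163.019
M3 S495
G1 X96.458 Y126.797 F2126
G1 X196.174 Y109.224
G1 X87.323 Y162.815
M5
G0 X341.789 Y65.029
M3 S495
G1 X114.488 Y120.282 F2126
M5
G0 X101.017 Y148.615
M3 S495
G1 X249.563 Y148.615 F2126
G1 X249.563 Y103.810
G1 X101.017 Y103.810
G1 X101.017 Y148.615
M5
G0 X0.000 Y0.000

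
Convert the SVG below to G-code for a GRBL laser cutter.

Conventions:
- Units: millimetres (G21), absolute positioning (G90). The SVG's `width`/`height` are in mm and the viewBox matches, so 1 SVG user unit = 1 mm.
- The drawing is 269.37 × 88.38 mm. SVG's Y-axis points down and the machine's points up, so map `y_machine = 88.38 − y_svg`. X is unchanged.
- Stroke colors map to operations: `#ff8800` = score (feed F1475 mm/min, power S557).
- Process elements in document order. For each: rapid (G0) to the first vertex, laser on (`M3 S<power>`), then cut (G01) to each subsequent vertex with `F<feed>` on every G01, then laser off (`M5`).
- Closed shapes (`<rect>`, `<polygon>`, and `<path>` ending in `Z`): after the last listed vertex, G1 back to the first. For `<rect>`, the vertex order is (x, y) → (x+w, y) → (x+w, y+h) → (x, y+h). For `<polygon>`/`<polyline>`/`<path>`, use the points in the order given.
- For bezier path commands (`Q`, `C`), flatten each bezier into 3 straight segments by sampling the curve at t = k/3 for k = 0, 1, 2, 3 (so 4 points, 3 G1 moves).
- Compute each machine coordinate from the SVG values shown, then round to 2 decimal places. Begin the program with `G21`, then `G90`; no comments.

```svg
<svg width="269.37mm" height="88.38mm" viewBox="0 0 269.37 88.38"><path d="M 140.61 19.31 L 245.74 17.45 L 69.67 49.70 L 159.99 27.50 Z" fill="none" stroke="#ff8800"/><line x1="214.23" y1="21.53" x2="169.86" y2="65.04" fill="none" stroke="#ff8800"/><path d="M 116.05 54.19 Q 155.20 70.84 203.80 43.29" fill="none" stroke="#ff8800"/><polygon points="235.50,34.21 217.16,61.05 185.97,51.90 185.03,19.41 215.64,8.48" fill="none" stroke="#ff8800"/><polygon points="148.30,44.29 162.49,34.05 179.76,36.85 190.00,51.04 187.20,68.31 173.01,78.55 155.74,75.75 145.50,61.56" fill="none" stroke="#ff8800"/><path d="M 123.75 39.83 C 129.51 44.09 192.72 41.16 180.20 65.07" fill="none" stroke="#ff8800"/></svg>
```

Since the viewBox matches the mm dimensions, user units are millimetres directly. The only transform is the Y-flip y_m = 88.38 − y_svg.

Shape 1 is a closed polygon drawn with `<path>`. Its stroke #ff8800 means score at S557, F1475. After flipping Y the toolpath is (140.61,69.07) → (245.74,70.93) → (69.67,38.68) → (159.99,60.88) → (140.61,69.07), returning to the start.

Shape 2 is a line segment drawn with `<line>`. Its stroke #ff8800 means score at S557, F1475. After flipping Y the toolpath is (214.23,66.85) → (169.86,23.34).

Shape 3 is a quadratic bezier drawn with `<path>`. Its stroke #ff8800 means score at S557, F1475. After flipping Y the toolpath is (116.05,34.19) → (143.20,28.00) → (172.45,31.63) → (203.80,45.09).

Shape 4 is a regular polygon drawn with `<polygon>`. Its stroke #ff8800 means score at S557, F1475. After flipping Y the toolpath is (235.50,54.17) → (217.16,27.33) → (185.97,36.48) → (185.03,68.97) → (215.64,79.90) → (235.50,54.17), returning to the start.

Shape 5 is a regular polygon drawn with `<polygon>`. Its stroke #ff8800 means score at S557, F1475. After flipping Y the toolpath is (148.30,44.09) → (162.49,54.33) → (179.76,51.53) → (190.00,37.34) → (187.20,20.07) → (173.01,9.83) → (155.74,12.63) → (145.50,26.82) → (148.30,44.09), returning to the start.

Shape 6 is a cubic bezier drawn with `<path>`. Its stroke #ff8800 means score at S557, F1475. After flipping Y the toolpath is (123.75,48.55) → (143.73,45.43) → (172.41,39.53) → (180.20,23.31).

G21
G90
G0 X140.61 Y69.07
M3 S557
G01 X245.74 Y70.93 F1475
G01 X69.67 Y38.68 F1475
G01 X159.99 Y60.88 F1475
G01 X140.61 Y69.07 F1475
M5
G0 X214.23 Y66.85
M3 S557
G01 X169.86 Y23.34 F1475
M5
G0 X116.05 Y34.19
M3 S557
G01 X143.20 Y28.00 F1475
G01 X172.45 Y31.63 F1475
G01 X203.80 Y45.09 F1475
M5
G0 X235.50 Y54.17
M3 S557
G01 X217.16 Y27.33 F1475
G01 X185.97 Y36.48 F1475
G01 X185.03 Y68.97 F1475
G01 X215.64 Y79.90 F1475
G01 X235.50 Y54.17 F1475
M5
G0 X148.30 Y44.09
M3 S557
G01 X162.49 Y54.33 F1475
G01 X179.76 Y51.53 F1475
G01 X190.00 Y37.34 F1475
G01 X187.20 Y20.07 F1475
G01 X173.01 Y9.83 F1475
G01 X155.74 Y12.63 F1475
G01 X145.50 Y26.82 F1475
G01 X148.30 Y44.09 F1475
M5
G0 X123.75 Y48.55
M3 S557
G01 X143.73 Y45.43 F1475
G01 X172.41 Y39.53 F1475
G01 X180.20 Y23.31 F1475
M5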